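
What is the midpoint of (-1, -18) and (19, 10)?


Midpoint = ((-1+19)/2, (-18+10)/2) = (9, -4)

(9, -4)


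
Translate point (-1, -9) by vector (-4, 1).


Translation: (x+dx, y+dy) = (-1+-4, -9+1) = (-5, -8)

(-5, -8)


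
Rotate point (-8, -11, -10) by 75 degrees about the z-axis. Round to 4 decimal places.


x' = -8*cos(75) - -11*sin(75) = 8.5546
y' = -8*sin(75) + -11*cos(75) = -10.5744
z' = -10

(8.5546, -10.5744, -10)


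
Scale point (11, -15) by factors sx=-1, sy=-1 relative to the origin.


Scaling: (x*sx, y*sy) = (11*-1, -15*-1) = (-11, 15)

(-11, 15)


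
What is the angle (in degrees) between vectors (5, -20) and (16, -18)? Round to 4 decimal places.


dot = 5*16 + -20*-18 = 440
|u| = 20.6155, |v| = 24.0832
cos(angle) = 0.8862
angle = 27.5973 degrees

27.5973 degrees


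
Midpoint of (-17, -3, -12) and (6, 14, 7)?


Midpoint = ((-17+6)/2, (-3+14)/2, (-12+7)/2) = (-5.5, 5.5, -2.5)

(-5.5, 5.5, -2.5)


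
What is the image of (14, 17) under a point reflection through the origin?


Reflection through origin: (x, y) -> (-x, -y)
(14, 17) -> (-14, -17)

(-14, -17)


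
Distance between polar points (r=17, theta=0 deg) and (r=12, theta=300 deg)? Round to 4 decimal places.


d = sqrt(r1^2 + r2^2 - 2*r1*r2*cos(t2-t1))
d = sqrt(17^2 + 12^2 - 2*17*12*cos(300-0)) = 15.1327

15.1327


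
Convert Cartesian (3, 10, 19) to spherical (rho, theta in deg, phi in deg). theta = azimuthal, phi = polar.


rho = sqrt(3^2 + 10^2 + 19^2) = 21.6795
theta = atan2(10, 3) = 73.3008 deg
phi = acos(19/21.6795) = 28.7883 deg

rho = 21.6795, theta = 73.3008 deg, phi = 28.7883 deg


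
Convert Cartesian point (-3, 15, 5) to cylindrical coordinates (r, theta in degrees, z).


r = sqrt((-3)^2 + 15^2) = 15.2971
theta = atan2(15, -3) = 101.3099 deg
z = 5

r = 15.2971, theta = 101.3099 deg, z = 5


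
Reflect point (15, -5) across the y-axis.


Reflection across y-axis: (x, y) -> (-x, y)
(15, -5) -> (-15, -5)

(-15, -5)


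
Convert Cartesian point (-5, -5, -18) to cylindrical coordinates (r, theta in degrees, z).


r = sqrt((-5)^2 + (-5)^2) = 7.0711
theta = atan2(-5, -5) = 225 deg
z = -18

r = 7.0711, theta = 225 deg, z = -18


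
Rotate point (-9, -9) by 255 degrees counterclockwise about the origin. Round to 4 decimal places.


x' = -9*cos(255) - -9*sin(255) = -6.364
y' = -9*sin(255) + -9*cos(255) = 11.0227

(-6.364, 11.0227)


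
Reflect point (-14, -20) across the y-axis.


Reflection across y-axis: (x, y) -> (-x, y)
(-14, -20) -> (14, -20)

(14, -20)


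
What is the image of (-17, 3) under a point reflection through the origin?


Reflection through origin: (x, y) -> (-x, -y)
(-17, 3) -> (17, -3)

(17, -3)


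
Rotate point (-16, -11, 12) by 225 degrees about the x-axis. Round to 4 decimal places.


x' = -16
y' = -11*cos(225) - 12*sin(225) = 16.2635
z' = -11*sin(225) + 12*cos(225) = -0.7071

(-16, 16.2635, -0.7071)


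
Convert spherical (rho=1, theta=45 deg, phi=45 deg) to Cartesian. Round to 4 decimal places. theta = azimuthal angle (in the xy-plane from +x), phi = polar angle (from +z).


x = 1 * sin(45) * cos(45) = 0.5
y = 1 * sin(45) * sin(45) = 0.5
z = 1 * cos(45) = 0.7071

(0.5, 0.5, 0.7071)


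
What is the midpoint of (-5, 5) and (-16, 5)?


Midpoint = ((-5+-16)/2, (5+5)/2) = (-10.5, 5)

(-10.5, 5)


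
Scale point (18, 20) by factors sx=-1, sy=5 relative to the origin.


Scaling: (x*sx, y*sy) = (18*-1, 20*5) = (-18, 100)

(-18, 100)


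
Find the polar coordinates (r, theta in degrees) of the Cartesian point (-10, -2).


r = sqrt((-10)^2 + (-2)^2) = 10.198
theta = atan2(-2, -10) = 191.3099 degrees

r = 10.198, theta = 191.3099 degrees


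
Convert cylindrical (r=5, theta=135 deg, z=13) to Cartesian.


x = 5 * cos(135) = -3.5355
y = 5 * sin(135) = 3.5355
z = 13

(-3.5355, 3.5355, 13)


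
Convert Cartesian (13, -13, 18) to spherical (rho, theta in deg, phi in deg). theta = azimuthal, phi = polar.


rho = sqrt(13^2 + (-13)^2 + 18^2) = 25.7294
theta = atan2(-13, 13) = 315 deg
phi = acos(18/25.7294) = 45.6059 deg

rho = 25.7294, theta = 315 deg, phi = 45.6059 deg


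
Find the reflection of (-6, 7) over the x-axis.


Reflection across x-axis: (x, y) -> (x, -y)
(-6, 7) -> (-6, -7)

(-6, -7)


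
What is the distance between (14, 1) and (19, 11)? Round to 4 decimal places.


d = sqrt((19-14)^2 + (11-1)^2) = 11.1803

11.1803


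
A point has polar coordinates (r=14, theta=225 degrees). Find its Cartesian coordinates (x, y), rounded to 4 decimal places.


x = 14 * cos(225) = -9.8995
y = 14 * sin(225) = -9.8995

(-9.8995, -9.8995)


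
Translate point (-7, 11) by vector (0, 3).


Translation: (x+dx, y+dy) = (-7+0, 11+3) = (-7, 14)

(-7, 14)


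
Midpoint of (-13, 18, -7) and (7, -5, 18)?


Midpoint = ((-13+7)/2, (18+-5)/2, (-7+18)/2) = (-3, 6.5, 5.5)

(-3, 6.5, 5.5)


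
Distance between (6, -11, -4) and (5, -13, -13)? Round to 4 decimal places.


d = sqrt((5-6)^2 + (-13--11)^2 + (-13--4)^2) = 9.2736

9.2736


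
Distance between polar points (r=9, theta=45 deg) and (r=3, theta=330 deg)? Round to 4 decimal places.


d = sqrt(r1^2 + r2^2 - 2*r1*r2*cos(t2-t1))
d = sqrt(9^2 + 3^2 - 2*9*3*cos(330-45)) = 8.7192

8.7192


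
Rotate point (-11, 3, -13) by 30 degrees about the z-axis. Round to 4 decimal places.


x' = -11*cos(30) - 3*sin(30) = -11.0263
y' = -11*sin(30) + 3*cos(30) = -2.9019
z' = -13

(-11.0263, -2.9019, -13)


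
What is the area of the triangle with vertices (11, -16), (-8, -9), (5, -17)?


Area = |x1(y2-y3) + x2(y3-y1) + x3(y1-y2)| / 2
= |11*(-9--17) + -8*(-17--16) + 5*(-16--9)| / 2
= 30.5

30.5


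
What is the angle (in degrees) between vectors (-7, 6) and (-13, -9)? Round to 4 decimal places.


dot = -7*-13 + 6*-9 = 37
|u| = 9.2195, |v| = 15.8114
cos(angle) = 0.2538
angle = 75.2964 degrees

75.2964 degrees


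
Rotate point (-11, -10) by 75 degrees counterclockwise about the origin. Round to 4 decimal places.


x' = -11*cos(75) - -10*sin(75) = 6.8122
y' = -11*sin(75) + -10*cos(75) = -13.2134

(6.8122, -13.2134)


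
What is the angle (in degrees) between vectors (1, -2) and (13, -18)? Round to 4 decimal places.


dot = 1*13 + -2*-18 = 49
|u| = 2.2361, |v| = 22.2036
cos(angle) = 0.9869
angle = 9.2726 degrees

9.2726 degrees


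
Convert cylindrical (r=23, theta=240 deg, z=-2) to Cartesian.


x = 23 * cos(240) = -11.5
y = 23 * sin(240) = -19.9186
z = -2

(-11.5, -19.9186, -2)


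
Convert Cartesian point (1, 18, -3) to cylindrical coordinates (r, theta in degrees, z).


r = sqrt(1^2 + 18^2) = 18.0278
theta = atan2(18, 1) = 86.8202 deg
z = -3

r = 18.0278, theta = 86.8202 deg, z = -3


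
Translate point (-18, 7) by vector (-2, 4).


Translation: (x+dx, y+dy) = (-18+-2, 7+4) = (-20, 11)

(-20, 11)


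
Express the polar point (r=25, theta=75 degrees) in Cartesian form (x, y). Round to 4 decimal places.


x = 25 * cos(75) = 6.4705
y = 25 * sin(75) = 24.1481

(6.4705, 24.1481)


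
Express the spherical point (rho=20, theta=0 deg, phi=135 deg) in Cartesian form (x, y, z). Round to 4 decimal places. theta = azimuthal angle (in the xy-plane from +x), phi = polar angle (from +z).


x = 20 * sin(135) * cos(0) = 14.1421
y = 20 * sin(135) * sin(0) = 0
z = 20 * cos(135) = -14.1421

(14.1421, 0, -14.1421)


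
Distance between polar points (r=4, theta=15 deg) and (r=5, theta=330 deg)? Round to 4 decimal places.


d = sqrt(r1^2 + r2^2 - 2*r1*r2*cos(t2-t1))
d = sqrt(4^2 + 5^2 - 2*4*5*cos(330-15)) = 3.5659

3.5659


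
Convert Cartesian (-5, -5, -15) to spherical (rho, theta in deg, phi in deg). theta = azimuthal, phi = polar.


rho = sqrt((-5)^2 + (-5)^2 + (-15)^2) = 16.5831
theta = atan2(-5, -5) = 225 deg
phi = acos(-15/16.5831) = 154.7606 deg

rho = 16.5831, theta = 225 deg, phi = 154.7606 deg


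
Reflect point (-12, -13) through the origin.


Reflection through origin: (x, y) -> (-x, -y)
(-12, -13) -> (12, 13)

(12, 13)


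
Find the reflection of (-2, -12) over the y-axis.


Reflection across y-axis: (x, y) -> (-x, y)
(-2, -12) -> (2, -12)

(2, -12)


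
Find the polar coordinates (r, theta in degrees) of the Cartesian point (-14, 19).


r = sqrt((-14)^2 + 19^2) = 23.6008
theta = atan2(19, -14) = 126.3844 degrees

r = 23.6008, theta = 126.3844 degrees


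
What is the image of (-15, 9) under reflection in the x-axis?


Reflection across x-axis: (x, y) -> (x, -y)
(-15, 9) -> (-15, -9)

(-15, -9)


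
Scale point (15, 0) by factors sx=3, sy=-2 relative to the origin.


Scaling: (x*sx, y*sy) = (15*3, 0*-2) = (45, 0)

(45, 0)


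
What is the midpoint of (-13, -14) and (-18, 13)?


Midpoint = ((-13+-18)/2, (-14+13)/2) = (-15.5, -0.5)

(-15.5, -0.5)


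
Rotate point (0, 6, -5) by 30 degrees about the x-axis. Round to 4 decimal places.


x' = 0
y' = 6*cos(30) - -5*sin(30) = 7.6962
z' = 6*sin(30) + -5*cos(30) = -1.3301

(0, 7.6962, -1.3301)


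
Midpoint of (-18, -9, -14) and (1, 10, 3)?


Midpoint = ((-18+1)/2, (-9+10)/2, (-14+3)/2) = (-8.5, 0.5, -5.5)

(-8.5, 0.5, -5.5)


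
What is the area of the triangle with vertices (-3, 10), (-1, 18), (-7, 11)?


Area = |x1(y2-y3) + x2(y3-y1) + x3(y1-y2)| / 2
= |-3*(18-11) + -1*(11-10) + -7*(10-18)| / 2
= 17

17


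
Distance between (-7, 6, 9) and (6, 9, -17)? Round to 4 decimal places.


d = sqrt((6--7)^2 + (9-6)^2 + (-17-9)^2) = 29.2233

29.2233


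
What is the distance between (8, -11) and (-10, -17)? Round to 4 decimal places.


d = sqrt((-10-8)^2 + (-17--11)^2) = 18.9737

18.9737


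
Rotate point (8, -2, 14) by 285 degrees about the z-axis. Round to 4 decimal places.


x' = 8*cos(285) - -2*sin(285) = 0.1387
y' = 8*sin(285) + -2*cos(285) = -8.245
z' = 14

(0.1387, -8.245, 14)


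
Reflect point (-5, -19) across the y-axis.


Reflection across y-axis: (x, y) -> (-x, y)
(-5, -19) -> (5, -19)

(5, -19)


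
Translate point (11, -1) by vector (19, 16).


Translation: (x+dx, y+dy) = (11+19, -1+16) = (30, 15)

(30, 15)


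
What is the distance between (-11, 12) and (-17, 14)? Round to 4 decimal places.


d = sqrt((-17--11)^2 + (14-12)^2) = 6.3246

6.3246


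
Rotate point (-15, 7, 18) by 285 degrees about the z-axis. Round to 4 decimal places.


x' = -15*cos(285) - 7*sin(285) = 2.8792
y' = -15*sin(285) + 7*cos(285) = 16.3006
z' = 18

(2.8792, 16.3006, 18)


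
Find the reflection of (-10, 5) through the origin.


Reflection through origin: (x, y) -> (-x, -y)
(-10, 5) -> (10, -5)

(10, -5)


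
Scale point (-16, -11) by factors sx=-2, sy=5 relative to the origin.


Scaling: (x*sx, y*sy) = (-16*-2, -11*5) = (32, -55)

(32, -55)


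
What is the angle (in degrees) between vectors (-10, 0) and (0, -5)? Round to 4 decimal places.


dot = -10*0 + 0*-5 = 0
|u| = 10, |v| = 5
cos(angle) = 0
angle = 90 degrees

90 degrees


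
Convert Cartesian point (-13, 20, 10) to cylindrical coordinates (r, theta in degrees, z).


r = sqrt((-13)^2 + 20^2) = 23.8537
theta = atan2(20, -13) = 123.0239 deg
z = 10

r = 23.8537, theta = 123.0239 deg, z = 10


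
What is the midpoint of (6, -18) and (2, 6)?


Midpoint = ((6+2)/2, (-18+6)/2) = (4, -6)

(4, -6)


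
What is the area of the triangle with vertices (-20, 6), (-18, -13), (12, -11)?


Area = |x1(y2-y3) + x2(y3-y1) + x3(y1-y2)| / 2
= |-20*(-13--11) + -18*(-11-6) + 12*(6--13)| / 2
= 287

287


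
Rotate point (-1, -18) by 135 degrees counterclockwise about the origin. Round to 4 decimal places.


x' = -1*cos(135) - -18*sin(135) = 13.435
y' = -1*sin(135) + -18*cos(135) = 12.0208

(13.435, 12.0208)


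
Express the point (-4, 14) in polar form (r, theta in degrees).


r = sqrt((-4)^2 + 14^2) = 14.5602
theta = atan2(14, -4) = 105.9454 degrees

r = 14.5602, theta = 105.9454 degrees


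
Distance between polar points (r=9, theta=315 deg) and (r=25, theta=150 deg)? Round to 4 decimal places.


d = sqrt(r1^2 + r2^2 - 2*r1*r2*cos(t2-t1))
d = sqrt(9^2 + 25^2 - 2*9*25*cos(150-315)) = 33.7738

33.7738


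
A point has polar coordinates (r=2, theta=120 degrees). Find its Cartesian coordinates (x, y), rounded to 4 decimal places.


x = 2 * cos(120) = -1
y = 2 * sin(120) = 1.7321

(-1, 1.7321)


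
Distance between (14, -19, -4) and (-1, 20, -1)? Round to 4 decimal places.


d = sqrt((-1-14)^2 + (20--19)^2 + (-1--4)^2) = 41.8927

41.8927


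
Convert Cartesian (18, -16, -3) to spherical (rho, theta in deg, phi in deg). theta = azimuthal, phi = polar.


rho = sqrt(18^2 + (-16)^2 + (-3)^2) = 24.2693
theta = atan2(-16, 18) = 318.3665 deg
phi = acos(-3/24.2693) = 97.1007 deg

rho = 24.2693, theta = 318.3665 deg, phi = 97.1007 deg


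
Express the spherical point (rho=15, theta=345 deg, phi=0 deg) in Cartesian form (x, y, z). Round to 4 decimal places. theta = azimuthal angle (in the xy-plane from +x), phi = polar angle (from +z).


x = 15 * sin(0) * cos(345) = 0
y = 15 * sin(0) * sin(345) = 0
z = 15 * cos(0) = 15

(0, 0, 15)


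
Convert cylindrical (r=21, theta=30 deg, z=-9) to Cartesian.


x = 21 * cos(30) = 18.1865
y = 21 * sin(30) = 10.5
z = -9

(18.1865, 10.5, -9)


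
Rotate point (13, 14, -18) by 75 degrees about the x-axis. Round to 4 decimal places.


x' = 13
y' = 14*cos(75) - -18*sin(75) = 21.0101
z' = 14*sin(75) + -18*cos(75) = 8.8642

(13, 21.0101, 8.8642)


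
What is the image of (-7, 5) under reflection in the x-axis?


Reflection across x-axis: (x, y) -> (x, -y)
(-7, 5) -> (-7, -5)

(-7, -5)


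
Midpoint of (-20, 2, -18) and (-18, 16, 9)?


Midpoint = ((-20+-18)/2, (2+16)/2, (-18+9)/2) = (-19, 9, -4.5)

(-19, 9, -4.5)


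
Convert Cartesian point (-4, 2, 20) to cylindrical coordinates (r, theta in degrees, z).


r = sqrt((-4)^2 + 2^2) = 4.4721
theta = atan2(2, -4) = 153.4349 deg
z = 20

r = 4.4721, theta = 153.4349 deg, z = 20


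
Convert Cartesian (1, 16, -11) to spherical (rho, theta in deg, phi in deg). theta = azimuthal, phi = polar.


rho = sqrt(1^2 + 16^2 + (-11)^2) = 19.4422
theta = atan2(16, 1) = 86.4237 deg
phi = acos(-11/19.4422) = 124.4564 deg

rho = 19.4422, theta = 86.4237 deg, phi = 124.4564 deg


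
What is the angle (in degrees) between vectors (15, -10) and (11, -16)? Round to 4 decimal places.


dot = 15*11 + -10*-16 = 325
|u| = 18.0278, |v| = 19.4165
cos(angle) = 0.9285
angle = 21.8014 degrees

21.8014 degrees


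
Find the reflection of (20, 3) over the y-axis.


Reflection across y-axis: (x, y) -> (-x, y)
(20, 3) -> (-20, 3)

(-20, 3)


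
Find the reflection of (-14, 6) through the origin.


Reflection through origin: (x, y) -> (-x, -y)
(-14, 6) -> (14, -6)

(14, -6)


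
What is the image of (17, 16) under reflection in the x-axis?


Reflection across x-axis: (x, y) -> (x, -y)
(17, 16) -> (17, -16)

(17, -16)


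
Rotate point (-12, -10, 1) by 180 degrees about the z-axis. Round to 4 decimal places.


x' = -12*cos(180) - -10*sin(180) = 12
y' = -12*sin(180) + -10*cos(180) = 10
z' = 1

(12, 10, 1)


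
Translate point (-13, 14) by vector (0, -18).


Translation: (x+dx, y+dy) = (-13+0, 14+-18) = (-13, -4)

(-13, -4)


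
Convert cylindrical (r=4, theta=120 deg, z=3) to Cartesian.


x = 4 * cos(120) = -2
y = 4 * sin(120) = 3.4641
z = 3

(-2, 3.4641, 3)


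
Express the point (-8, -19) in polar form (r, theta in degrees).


r = sqrt((-8)^2 + (-19)^2) = 20.6155
theta = atan2(-19, -8) = 247.1663 degrees

r = 20.6155, theta = 247.1663 degrees


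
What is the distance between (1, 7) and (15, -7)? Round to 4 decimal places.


d = sqrt((15-1)^2 + (-7-7)^2) = 19.799

19.799


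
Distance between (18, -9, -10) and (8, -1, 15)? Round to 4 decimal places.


d = sqrt((8-18)^2 + (-1--9)^2 + (15--10)^2) = 28.0891

28.0891


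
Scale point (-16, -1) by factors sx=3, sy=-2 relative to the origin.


Scaling: (x*sx, y*sy) = (-16*3, -1*-2) = (-48, 2)

(-48, 2)


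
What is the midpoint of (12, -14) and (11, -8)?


Midpoint = ((12+11)/2, (-14+-8)/2) = (11.5, -11)

(11.5, -11)


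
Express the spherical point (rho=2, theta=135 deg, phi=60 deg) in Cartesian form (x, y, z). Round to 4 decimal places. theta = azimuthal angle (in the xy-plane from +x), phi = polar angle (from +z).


x = 2 * sin(60) * cos(135) = -1.2247
y = 2 * sin(60) * sin(135) = 1.2247
z = 2 * cos(60) = 1

(-1.2247, 1.2247, 1)


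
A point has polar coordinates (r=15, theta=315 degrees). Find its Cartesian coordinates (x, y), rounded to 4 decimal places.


x = 15 * cos(315) = 10.6066
y = 15 * sin(315) = -10.6066

(10.6066, -10.6066)


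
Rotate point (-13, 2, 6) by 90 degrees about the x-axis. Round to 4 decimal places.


x' = -13
y' = 2*cos(90) - 6*sin(90) = -6
z' = 2*sin(90) + 6*cos(90) = 2

(-13, -6, 2)


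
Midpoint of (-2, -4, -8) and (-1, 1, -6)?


Midpoint = ((-2+-1)/2, (-4+1)/2, (-8+-6)/2) = (-1.5, -1.5, -7)

(-1.5, -1.5, -7)


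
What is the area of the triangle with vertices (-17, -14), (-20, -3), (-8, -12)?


Area = |x1(y2-y3) + x2(y3-y1) + x3(y1-y2)| / 2
= |-17*(-3--12) + -20*(-12--14) + -8*(-14--3)| / 2
= 52.5

52.5


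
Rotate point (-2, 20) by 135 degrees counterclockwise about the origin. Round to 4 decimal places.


x' = -2*cos(135) - 20*sin(135) = -12.7279
y' = -2*sin(135) + 20*cos(135) = -15.5563

(-12.7279, -15.5563)


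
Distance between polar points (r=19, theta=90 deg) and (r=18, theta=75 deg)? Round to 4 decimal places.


d = sqrt(r1^2 + r2^2 - 2*r1*r2*cos(t2-t1))
d = sqrt(19^2 + 18^2 - 2*19*18*cos(75-90)) = 4.9302

4.9302


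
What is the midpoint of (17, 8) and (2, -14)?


Midpoint = ((17+2)/2, (8+-14)/2) = (9.5, -3)

(9.5, -3)


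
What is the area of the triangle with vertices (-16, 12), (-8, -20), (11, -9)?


Area = |x1(y2-y3) + x2(y3-y1) + x3(y1-y2)| / 2
= |-16*(-20--9) + -8*(-9-12) + 11*(12--20)| / 2
= 348

348


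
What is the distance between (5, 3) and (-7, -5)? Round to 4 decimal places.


d = sqrt((-7-5)^2 + (-5-3)^2) = 14.4222

14.4222


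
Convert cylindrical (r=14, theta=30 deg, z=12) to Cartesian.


x = 14 * cos(30) = 12.1244
y = 14 * sin(30) = 7
z = 12

(12.1244, 7, 12)


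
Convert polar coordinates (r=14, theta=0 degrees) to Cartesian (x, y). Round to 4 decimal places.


x = 14 * cos(0) = 14
y = 14 * sin(0) = 0

(14, 0)


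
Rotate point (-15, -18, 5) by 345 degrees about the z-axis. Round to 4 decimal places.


x' = -15*cos(345) - -18*sin(345) = -19.1476
y' = -15*sin(345) + -18*cos(345) = -13.5044
z' = 5

(-19.1476, -13.5044, 5)


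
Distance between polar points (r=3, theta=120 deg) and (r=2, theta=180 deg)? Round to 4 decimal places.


d = sqrt(r1^2 + r2^2 - 2*r1*r2*cos(t2-t1))
d = sqrt(3^2 + 2^2 - 2*3*2*cos(180-120)) = 2.6458

2.6458


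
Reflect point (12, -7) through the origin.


Reflection through origin: (x, y) -> (-x, -y)
(12, -7) -> (-12, 7)

(-12, 7)


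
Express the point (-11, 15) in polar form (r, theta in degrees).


r = sqrt((-11)^2 + 15^2) = 18.6011
theta = atan2(15, -11) = 126.2538 degrees

r = 18.6011, theta = 126.2538 degrees


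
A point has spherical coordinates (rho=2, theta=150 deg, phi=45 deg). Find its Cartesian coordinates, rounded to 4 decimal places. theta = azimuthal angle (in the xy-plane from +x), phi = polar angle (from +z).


x = 2 * sin(45) * cos(150) = -1.2247
y = 2 * sin(45) * sin(150) = 0.7071
z = 2 * cos(45) = 1.4142

(-1.2247, 0.7071, 1.4142)


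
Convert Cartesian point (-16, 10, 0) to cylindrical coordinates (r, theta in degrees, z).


r = sqrt((-16)^2 + 10^2) = 18.868
theta = atan2(10, -16) = 147.9946 deg
z = 0

r = 18.868, theta = 147.9946 deg, z = 0


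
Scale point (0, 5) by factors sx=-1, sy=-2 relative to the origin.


Scaling: (x*sx, y*sy) = (0*-1, 5*-2) = (0, -10)

(0, -10)


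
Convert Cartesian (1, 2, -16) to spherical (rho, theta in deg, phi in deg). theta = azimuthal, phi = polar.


rho = sqrt(1^2 + 2^2 + (-16)^2) = 16.1555
theta = atan2(2, 1) = 63.4349 deg
phi = acos(-16/16.1555) = 172.0442 deg

rho = 16.1555, theta = 63.4349 deg, phi = 172.0442 deg


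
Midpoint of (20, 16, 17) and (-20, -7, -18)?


Midpoint = ((20+-20)/2, (16+-7)/2, (17+-18)/2) = (0, 4.5, -0.5)

(0, 4.5, -0.5)


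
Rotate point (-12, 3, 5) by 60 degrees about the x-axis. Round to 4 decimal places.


x' = -12
y' = 3*cos(60) - 5*sin(60) = -2.8301
z' = 3*sin(60) + 5*cos(60) = 5.0981

(-12, -2.8301, 5.0981)


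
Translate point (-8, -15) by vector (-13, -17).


Translation: (x+dx, y+dy) = (-8+-13, -15+-17) = (-21, -32)

(-21, -32)


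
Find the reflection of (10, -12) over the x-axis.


Reflection across x-axis: (x, y) -> (x, -y)
(10, -12) -> (10, 12)

(10, 12)


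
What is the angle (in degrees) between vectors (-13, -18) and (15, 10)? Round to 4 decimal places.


dot = -13*15 + -18*10 = -375
|u| = 22.2036, |v| = 18.0278
cos(angle) = -0.9368
angle = 159.5277 degrees

159.5277 degrees


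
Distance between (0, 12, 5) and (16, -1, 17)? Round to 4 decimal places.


d = sqrt((16-0)^2 + (-1-12)^2 + (17-5)^2) = 23.8537

23.8537


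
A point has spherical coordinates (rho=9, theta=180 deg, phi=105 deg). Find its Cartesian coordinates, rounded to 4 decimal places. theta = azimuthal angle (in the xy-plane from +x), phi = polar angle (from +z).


x = 9 * sin(105) * cos(180) = -8.6933
y = 9 * sin(105) * sin(180) = 0
z = 9 * cos(105) = -2.3294

(-8.6933, 0, -2.3294)


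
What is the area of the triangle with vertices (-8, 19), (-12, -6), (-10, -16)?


Area = |x1(y2-y3) + x2(y3-y1) + x3(y1-y2)| / 2
= |-8*(-6--16) + -12*(-16-19) + -10*(19--6)| / 2
= 45

45


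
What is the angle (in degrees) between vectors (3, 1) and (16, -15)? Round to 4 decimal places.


dot = 3*16 + 1*-15 = 33
|u| = 3.1623, |v| = 21.9317
cos(angle) = 0.4758
angle = 61.5873 degrees

61.5873 degrees


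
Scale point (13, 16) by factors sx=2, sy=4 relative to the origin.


Scaling: (x*sx, y*sy) = (13*2, 16*4) = (26, 64)

(26, 64)


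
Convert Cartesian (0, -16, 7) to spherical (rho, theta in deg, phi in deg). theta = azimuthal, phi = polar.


rho = sqrt(0^2 + (-16)^2 + 7^2) = 17.4642
theta = atan2(-16, 0) = 270 deg
phi = acos(7/17.4642) = 66.3706 deg

rho = 17.4642, theta = 270 deg, phi = 66.3706 deg


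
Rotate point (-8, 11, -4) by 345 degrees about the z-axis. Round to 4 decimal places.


x' = -8*cos(345) - 11*sin(345) = -4.8804
y' = -8*sin(345) + 11*cos(345) = 12.6957
z' = -4

(-4.8804, 12.6957, -4)


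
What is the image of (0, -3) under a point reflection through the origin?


Reflection through origin: (x, y) -> (-x, -y)
(0, -3) -> (0, 3)

(0, 3)


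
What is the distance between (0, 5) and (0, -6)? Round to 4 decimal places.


d = sqrt((0-0)^2 + (-6-5)^2) = 11

11


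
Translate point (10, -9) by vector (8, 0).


Translation: (x+dx, y+dy) = (10+8, -9+0) = (18, -9)

(18, -9)


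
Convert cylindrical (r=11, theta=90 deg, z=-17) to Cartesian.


x = 11 * cos(90) = 0
y = 11 * sin(90) = 11
z = -17

(0, 11, -17)


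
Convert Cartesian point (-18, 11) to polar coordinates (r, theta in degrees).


r = sqrt((-18)^2 + 11^2) = 21.095
theta = atan2(11, -18) = 148.5704 degrees

r = 21.095, theta = 148.5704 degrees


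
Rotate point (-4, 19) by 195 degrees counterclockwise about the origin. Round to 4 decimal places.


x' = -4*cos(195) - 19*sin(195) = 8.7813
y' = -4*sin(195) + 19*cos(195) = -17.3173

(8.7813, -17.3173)


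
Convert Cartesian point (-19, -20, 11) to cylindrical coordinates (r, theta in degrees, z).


r = sqrt((-19)^2 + (-20)^2) = 27.5862
theta = atan2(-20, -19) = 226.4688 deg
z = 11

r = 27.5862, theta = 226.4688 deg, z = 11


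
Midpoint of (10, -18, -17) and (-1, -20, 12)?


Midpoint = ((10+-1)/2, (-18+-20)/2, (-17+12)/2) = (4.5, -19, -2.5)

(4.5, -19, -2.5)


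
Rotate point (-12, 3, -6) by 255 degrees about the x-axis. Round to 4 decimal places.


x' = -12
y' = 3*cos(255) - -6*sin(255) = -6.572
z' = 3*sin(255) + -6*cos(255) = -1.3449

(-12, -6.572, -1.3449)


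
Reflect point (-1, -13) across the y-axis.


Reflection across y-axis: (x, y) -> (-x, y)
(-1, -13) -> (1, -13)

(1, -13)


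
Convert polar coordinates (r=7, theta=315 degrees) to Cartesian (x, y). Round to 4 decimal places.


x = 7 * cos(315) = 4.9497
y = 7 * sin(315) = -4.9497

(4.9497, -4.9497)


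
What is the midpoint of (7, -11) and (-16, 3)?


Midpoint = ((7+-16)/2, (-11+3)/2) = (-4.5, -4)

(-4.5, -4)


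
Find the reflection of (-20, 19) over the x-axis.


Reflection across x-axis: (x, y) -> (x, -y)
(-20, 19) -> (-20, -19)

(-20, -19)


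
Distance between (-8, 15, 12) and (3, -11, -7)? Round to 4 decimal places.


d = sqrt((3--8)^2 + (-11-15)^2 + (-7-12)^2) = 34.0294

34.0294


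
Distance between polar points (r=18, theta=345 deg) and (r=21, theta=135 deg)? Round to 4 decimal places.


d = sqrt(r1^2 + r2^2 - 2*r1*r2*cos(t2-t1))
d = sqrt(18^2 + 21^2 - 2*18*21*cos(135-345)) = 37.6791

37.6791


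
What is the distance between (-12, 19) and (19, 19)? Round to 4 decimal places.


d = sqrt((19--12)^2 + (19-19)^2) = 31

31


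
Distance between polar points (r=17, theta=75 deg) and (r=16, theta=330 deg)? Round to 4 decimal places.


d = sqrt(r1^2 + r2^2 - 2*r1*r2*cos(t2-t1))
d = sqrt(17^2 + 16^2 - 2*17*16*cos(330-75)) = 26.1877

26.1877


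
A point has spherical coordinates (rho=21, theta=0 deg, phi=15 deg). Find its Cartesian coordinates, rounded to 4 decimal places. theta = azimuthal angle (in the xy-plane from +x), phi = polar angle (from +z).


x = 21 * sin(15) * cos(0) = 5.4352
y = 21 * sin(15) * sin(0) = 0
z = 21 * cos(15) = 20.2844

(5.4352, 0, 20.2844)


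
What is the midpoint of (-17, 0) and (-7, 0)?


Midpoint = ((-17+-7)/2, (0+0)/2) = (-12, 0)

(-12, 0)


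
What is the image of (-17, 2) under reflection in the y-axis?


Reflection across y-axis: (x, y) -> (-x, y)
(-17, 2) -> (17, 2)

(17, 2)


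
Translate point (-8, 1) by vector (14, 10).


Translation: (x+dx, y+dy) = (-8+14, 1+10) = (6, 11)

(6, 11)


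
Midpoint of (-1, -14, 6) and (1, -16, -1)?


Midpoint = ((-1+1)/2, (-14+-16)/2, (6+-1)/2) = (0, -15, 2.5)

(0, -15, 2.5)


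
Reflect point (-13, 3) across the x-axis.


Reflection across x-axis: (x, y) -> (x, -y)
(-13, 3) -> (-13, -3)

(-13, -3)


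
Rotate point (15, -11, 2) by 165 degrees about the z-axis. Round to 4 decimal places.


x' = 15*cos(165) - -11*sin(165) = -11.6419
y' = 15*sin(165) + -11*cos(165) = 14.5075
z' = 2

(-11.6419, 14.5075, 2)


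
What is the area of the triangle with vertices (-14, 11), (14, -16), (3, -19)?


Area = |x1(y2-y3) + x2(y3-y1) + x3(y1-y2)| / 2
= |-14*(-16--19) + 14*(-19-11) + 3*(11--16)| / 2
= 190.5

190.5


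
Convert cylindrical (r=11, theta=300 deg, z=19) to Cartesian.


x = 11 * cos(300) = 5.5
y = 11 * sin(300) = -9.5263
z = 19

(5.5, -9.5263, 19)


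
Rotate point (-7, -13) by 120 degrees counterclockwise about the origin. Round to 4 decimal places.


x' = -7*cos(120) - -13*sin(120) = 14.7583
y' = -7*sin(120) + -13*cos(120) = 0.4378

(14.7583, 0.4378)


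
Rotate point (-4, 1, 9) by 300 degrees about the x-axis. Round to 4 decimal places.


x' = -4
y' = 1*cos(300) - 9*sin(300) = 8.2942
z' = 1*sin(300) + 9*cos(300) = 3.634

(-4, 8.2942, 3.634)


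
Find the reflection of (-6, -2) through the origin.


Reflection through origin: (x, y) -> (-x, -y)
(-6, -2) -> (6, 2)

(6, 2)


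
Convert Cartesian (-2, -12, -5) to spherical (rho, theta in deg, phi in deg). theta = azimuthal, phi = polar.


rho = sqrt((-2)^2 + (-12)^2 + (-5)^2) = 13.1529
theta = atan2(-12, -2) = 260.5377 deg
phi = acos(-5/13.1529) = 112.3425 deg

rho = 13.1529, theta = 260.5377 deg, phi = 112.3425 deg


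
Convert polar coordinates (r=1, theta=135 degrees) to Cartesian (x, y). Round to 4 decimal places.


x = 1 * cos(135) = -0.7071
y = 1 * sin(135) = 0.7071

(-0.7071, 0.7071)


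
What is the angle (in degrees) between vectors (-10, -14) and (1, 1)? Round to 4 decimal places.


dot = -10*1 + -14*1 = -24
|u| = 17.2047, |v| = 1.4142
cos(angle) = -0.9864
angle = 170.5377 degrees

170.5377 degrees


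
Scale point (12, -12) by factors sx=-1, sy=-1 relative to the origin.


Scaling: (x*sx, y*sy) = (12*-1, -12*-1) = (-12, 12)

(-12, 12)


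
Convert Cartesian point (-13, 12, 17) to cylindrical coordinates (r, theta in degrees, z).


r = sqrt((-13)^2 + 12^2) = 17.6918
theta = atan2(12, -13) = 137.2906 deg
z = 17

r = 17.6918, theta = 137.2906 deg, z = 17


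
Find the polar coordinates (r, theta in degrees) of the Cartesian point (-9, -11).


r = sqrt((-9)^2 + (-11)^2) = 14.2127
theta = atan2(-11, -9) = 230.7106 degrees

r = 14.2127, theta = 230.7106 degrees


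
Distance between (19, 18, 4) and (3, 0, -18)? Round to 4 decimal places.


d = sqrt((3-19)^2 + (0-18)^2 + (-18-4)^2) = 32.619

32.619


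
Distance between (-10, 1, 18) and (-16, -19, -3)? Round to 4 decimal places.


d = sqrt((-16--10)^2 + (-19-1)^2 + (-3-18)^2) = 29.6142

29.6142


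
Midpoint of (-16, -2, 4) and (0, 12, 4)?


Midpoint = ((-16+0)/2, (-2+12)/2, (4+4)/2) = (-8, 5, 4)

(-8, 5, 4)


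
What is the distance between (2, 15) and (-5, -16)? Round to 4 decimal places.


d = sqrt((-5-2)^2 + (-16-15)^2) = 31.7805

31.7805


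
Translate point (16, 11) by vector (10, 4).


Translation: (x+dx, y+dy) = (16+10, 11+4) = (26, 15)

(26, 15)


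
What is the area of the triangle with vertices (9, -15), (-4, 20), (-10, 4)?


Area = |x1(y2-y3) + x2(y3-y1) + x3(y1-y2)| / 2
= |9*(20-4) + -4*(4--15) + -10*(-15-20)| / 2
= 209

209


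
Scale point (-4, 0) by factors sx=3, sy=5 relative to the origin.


Scaling: (x*sx, y*sy) = (-4*3, 0*5) = (-12, 0)

(-12, 0)


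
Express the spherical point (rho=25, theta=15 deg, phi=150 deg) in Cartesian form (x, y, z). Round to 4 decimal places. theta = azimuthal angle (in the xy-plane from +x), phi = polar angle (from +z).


x = 25 * sin(150) * cos(15) = 12.0741
y = 25 * sin(150) * sin(15) = 3.2352
z = 25 * cos(150) = -21.6506

(12.0741, 3.2352, -21.6506)


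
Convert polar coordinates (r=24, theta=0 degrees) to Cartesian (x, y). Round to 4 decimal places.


x = 24 * cos(0) = 24
y = 24 * sin(0) = 0

(24, 0)


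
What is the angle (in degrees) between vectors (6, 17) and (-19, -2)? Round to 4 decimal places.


dot = 6*-19 + 17*-2 = -148
|u| = 18.0278, |v| = 19.105
cos(angle) = -0.4297
angle = 115.449 degrees

115.449 degrees


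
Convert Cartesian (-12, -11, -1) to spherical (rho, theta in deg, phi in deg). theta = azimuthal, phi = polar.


rho = sqrt((-12)^2 + (-11)^2 + (-1)^2) = 16.3095
theta = atan2(-11, -12) = 222.5104 deg
phi = acos(-1/16.3095) = 93.5152 deg

rho = 16.3095, theta = 222.5104 deg, phi = 93.5152 deg


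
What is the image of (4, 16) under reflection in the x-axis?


Reflection across x-axis: (x, y) -> (x, -y)
(4, 16) -> (4, -16)

(4, -16)


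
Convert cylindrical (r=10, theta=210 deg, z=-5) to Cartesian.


x = 10 * cos(210) = -8.6603
y = 10 * sin(210) = -5
z = -5

(-8.6603, -5, -5)


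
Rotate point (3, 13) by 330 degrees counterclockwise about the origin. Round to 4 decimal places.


x' = 3*cos(330) - 13*sin(330) = 9.0981
y' = 3*sin(330) + 13*cos(330) = 9.7583

(9.0981, 9.7583)


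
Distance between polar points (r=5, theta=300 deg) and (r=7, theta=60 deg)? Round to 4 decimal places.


d = sqrt(r1^2 + r2^2 - 2*r1*r2*cos(t2-t1))
d = sqrt(5^2 + 7^2 - 2*5*7*cos(60-300)) = 10.4403

10.4403


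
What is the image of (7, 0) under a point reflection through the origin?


Reflection through origin: (x, y) -> (-x, -y)
(7, 0) -> (-7, 0)

(-7, 0)


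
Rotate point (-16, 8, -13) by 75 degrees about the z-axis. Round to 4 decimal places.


x' = -16*cos(75) - 8*sin(75) = -11.8685
y' = -16*sin(75) + 8*cos(75) = -13.3843
z' = -13

(-11.8685, -13.3843, -13)


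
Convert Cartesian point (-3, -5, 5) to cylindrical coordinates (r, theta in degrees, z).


r = sqrt((-3)^2 + (-5)^2) = 5.831
theta = atan2(-5, -3) = 239.0362 deg
z = 5

r = 5.831, theta = 239.0362 deg, z = 5


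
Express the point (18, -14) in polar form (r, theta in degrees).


r = sqrt(18^2 + (-14)^2) = 22.8035
theta = atan2(-14, 18) = 322.125 degrees

r = 22.8035, theta = 322.125 degrees


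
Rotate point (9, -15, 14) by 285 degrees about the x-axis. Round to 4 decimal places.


x' = 9
y' = -15*cos(285) - 14*sin(285) = 9.6407
z' = -15*sin(285) + 14*cos(285) = 18.1124

(9, 9.6407, 18.1124)


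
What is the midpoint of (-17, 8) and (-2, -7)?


Midpoint = ((-17+-2)/2, (8+-7)/2) = (-9.5, 0.5)

(-9.5, 0.5)


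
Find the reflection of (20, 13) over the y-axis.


Reflection across y-axis: (x, y) -> (-x, y)
(20, 13) -> (-20, 13)

(-20, 13)


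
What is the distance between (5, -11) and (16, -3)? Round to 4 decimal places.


d = sqrt((16-5)^2 + (-3--11)^2) = 13.6015

13.6015


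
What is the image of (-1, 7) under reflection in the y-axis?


Reflection across y-axis: (x, y) -> (-x, y)
(-1, 7) -> (1, 7)

(1, 7)


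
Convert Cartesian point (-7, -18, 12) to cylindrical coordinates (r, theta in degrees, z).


r = sqrt((-7)^2 + (-18)^2) = 19.3132
theta = atan2(-18, -7) = 248.7495 deg
z = 12

r = 19.3132, theta = 248.7495 deg, z = 12


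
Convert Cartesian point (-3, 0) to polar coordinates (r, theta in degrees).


r = sqrt((-3)^2 + 0^2) = 3
theta = atan2(0, -3) = 180 degrees

r = 3, theta = 180 degrees


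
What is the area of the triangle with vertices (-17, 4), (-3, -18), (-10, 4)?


Area = |x1(y2-y3) + x2(y3-y1) + x3(y1-y2)| / 2
= |-17*(-18-4) + -3*(4-4) + -10*(4--18)| / 2
= 77

77


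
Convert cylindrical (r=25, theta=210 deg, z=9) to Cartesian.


x = 25 * cos(210) = -21.6506
y = 25 * sin(210) = -12.5
z = 9

(-21.6506, -12.5, 9)


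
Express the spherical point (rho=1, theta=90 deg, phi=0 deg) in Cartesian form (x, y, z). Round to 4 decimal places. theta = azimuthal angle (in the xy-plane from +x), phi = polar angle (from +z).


x = 1 * sin(0) * cos(90) = 0
y = 1 * sin(0) * sin(90) = 0
z = 1 * cos(0) = 1

(0, 0, 1)


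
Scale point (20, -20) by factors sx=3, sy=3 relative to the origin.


Scaling: (x*sx, y*sy) = (20*3, -20*3) = (60, -60)

(60, -60)


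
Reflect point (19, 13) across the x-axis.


Reflection across x-axis: (x, y) -> (x, -y)
(19, 13) -> (19, -13)

(19, -13)


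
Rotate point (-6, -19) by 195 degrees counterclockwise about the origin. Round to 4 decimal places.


x' = -6*cos(195) - -19*sin(195) = 0.878
y' = -6*sin(195) + -19*cos(195) = 19.9055

(0.878, 19.9055)


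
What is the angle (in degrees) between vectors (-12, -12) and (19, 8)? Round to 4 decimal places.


dot = -12*19 + -12*8 = -324
|u| = 16.9706, |v| = 20.6155
cos(angle) = -0.9261
angle = 157.8337 degrees

157.8337 degrees


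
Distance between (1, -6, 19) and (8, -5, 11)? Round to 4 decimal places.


d = sqrt((8-1)^2 + (-5--6)^2 + (11-19)^2) = 10.6771

10.6771


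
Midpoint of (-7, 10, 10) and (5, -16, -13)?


Midpoint = ((-7+5)/2, (10+-16)/2, (10+-13)/2) = (-1, -3, -1.5)

(-1, -3, -1.5)


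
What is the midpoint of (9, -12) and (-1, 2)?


Midpoint = ((9+-1)/2, (-12+2)/2) = (4, -5)

(4, -5)


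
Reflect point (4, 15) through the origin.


Reflection through origin: (x, y) -> (-x, -y)
(4, 15) -> (-4, -15)

(-4, -15)


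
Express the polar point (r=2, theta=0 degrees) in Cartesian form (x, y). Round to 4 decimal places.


x = 2 * cos(0) = 2
y = 2 * sin(0) = 0

(2, 0)


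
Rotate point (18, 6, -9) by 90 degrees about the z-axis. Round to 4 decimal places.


x' = 18*cos(90) - 6*sin(90) = -6
y' = 18*sin(90) + 6*cos(90) = 18
z' = -9

(-6, 18, -9)


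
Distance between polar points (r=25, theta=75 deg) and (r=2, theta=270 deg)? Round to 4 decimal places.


d = sqrt(r1^2 + r2^2 - 2*r1*r2*cos(t2-t1))
d = sqrt(25^2 + 2^2 - 2*25*2*cos(270-75)) = 26.9368

26.9368


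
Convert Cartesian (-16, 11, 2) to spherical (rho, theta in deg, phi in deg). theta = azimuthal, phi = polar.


rho = sqrt((-16)^2 + 11^2 + 2^2) = 19.5192
theta = atan2(11, -16) = 145.4915 deg
phi = acos(2/19.5192) = 84.119 deg

rho = 19.5192, theta = 145.4915 deg, phi = 84.119 deg


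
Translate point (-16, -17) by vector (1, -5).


Translation: (x+dx, y+dy) = (-16+1, -17+-5) = (-15, -22)

(-15, -22)


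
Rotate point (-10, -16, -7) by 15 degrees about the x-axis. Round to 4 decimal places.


x' = -10
y' = -16*cos(15) - -7*sin(15) = -13.6431
z' = -16*sin(15) + -7*cos(15) = -10.9026

(-10, -13.6431, -10.9026)


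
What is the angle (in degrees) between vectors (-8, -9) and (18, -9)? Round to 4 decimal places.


dot = -8*18 + -9*-9 = -63
|u| = 12.0416, |v| = 20.1246
cos(angle) = -0.26
angle = 105.0685 degrees

105.0685 degrees


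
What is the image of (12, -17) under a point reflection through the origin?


Reflection through origin: (x, y) -> (-x, -y)
(12, -17) -> (-12, 17)

(-12, 17)


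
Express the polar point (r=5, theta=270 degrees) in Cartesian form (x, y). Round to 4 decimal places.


x = 5 * cos(270) = 0
y = 5 * sin(270) = -5

(0, -5)


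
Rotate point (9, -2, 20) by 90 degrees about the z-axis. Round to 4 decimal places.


x' = 9*cos(90) - -2*sin(90) = 2
y' = 9*sin(90) + -2*cos(90) = 9
z' = 20

(2, 9, 20)


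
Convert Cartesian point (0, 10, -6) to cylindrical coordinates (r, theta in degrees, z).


r = sqrt(0^2 + 10^2) = 10
theta = atan2(10, 0) = 90 deg
z = -6

r = 10, theta = 90 deg, z = -6


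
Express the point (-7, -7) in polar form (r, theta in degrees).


r = sqrt((-7)^2 + (-7)^2) = 9.8995
theta = atan2(-7, -7) = 225 degrees

r = 9.8995, theta = 225 degrees


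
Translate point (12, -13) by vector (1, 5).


Translation: (x+dx, y+dy) = (12+1, -13+5) = (13, -8)

(13, -8)


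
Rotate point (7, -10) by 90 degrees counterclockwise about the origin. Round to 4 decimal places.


x' = 7*cos(90) - -10*sin(90) = 10
y' = 7*sin(90) + -10*cos(90) = 7

(10, 7)


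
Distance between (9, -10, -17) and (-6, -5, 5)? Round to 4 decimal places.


d = sqrt((-6-9)^2 + (-5--10)^2 + (5--17)^2) = 27.0924

27.0924


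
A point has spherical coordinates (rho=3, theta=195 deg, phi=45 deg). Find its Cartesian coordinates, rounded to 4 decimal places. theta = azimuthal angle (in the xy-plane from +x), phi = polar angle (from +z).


x = 3 * sin(45) * cos(195) = -2.049
y = 3 * sin(45) * sin(195) = -0.549
z = 3 * cos(45) = 2.1213

(-2.049, -0.549, 2.1213)


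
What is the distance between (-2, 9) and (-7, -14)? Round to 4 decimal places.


d = sqrt((-7--2)^2 + (-14-9)^2) = 23.5372

23.5372


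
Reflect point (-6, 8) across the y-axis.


Reflection across y-axis: (x, y) -> (-x, y)
(-6, 8) -> (6, 8)

(6, 8)


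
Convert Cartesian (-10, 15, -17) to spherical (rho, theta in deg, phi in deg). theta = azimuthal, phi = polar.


rho = sqrt((-10)^2 + 15^2 + (-17)^2) = 24.779
theta = atan2(15, -10) = 123.6901 deg
phi = acos(-17/24.779) = 133.3194 deg

rho = 24.779, theta = 123.6901 deg, phi = 133.3194 deg


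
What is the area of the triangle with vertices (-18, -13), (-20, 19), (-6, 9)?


Area = |x1(y2-y3) + x2(y3-y1) + x3(y1-y2)| / 2
= |-18*(19-9) + -20*(9--13) + -6*(-13-19)| / 2
= 214

214


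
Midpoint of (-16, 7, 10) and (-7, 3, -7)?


Midpoint = ((-16+-7)/2, (7+3)/2, (10+-7)/2) = (-11.5, 5, 1.5)

(-11.5, 5, 1.5)


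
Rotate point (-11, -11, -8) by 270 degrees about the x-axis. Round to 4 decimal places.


x' = -11
y' = -11*cos(270) - -8*sin(270) = -8
z' = -11*sin(270) + -8*cos(270) = 11

(-11, -8, 11)
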